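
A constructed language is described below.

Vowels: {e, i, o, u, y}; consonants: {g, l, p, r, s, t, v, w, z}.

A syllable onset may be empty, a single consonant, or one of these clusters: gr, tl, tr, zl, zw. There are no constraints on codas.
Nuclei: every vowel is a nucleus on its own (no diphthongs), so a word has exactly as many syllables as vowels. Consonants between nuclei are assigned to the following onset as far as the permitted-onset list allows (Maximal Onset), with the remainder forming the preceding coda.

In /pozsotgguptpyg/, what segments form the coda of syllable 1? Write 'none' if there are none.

z

Vowels present: o, o, u, y; each is a nucleus, giving 4 syllables.
/o…o/ gap (V1→V2): /zs/; trying suffixes from longest down, /s/ is the first permitted one, so coda /z/ | onset /s/.
/o…u/ gap (V2→V3): /tgg/ — longest licit onset from the right is /g/, leaving /tg/ as coda.
/u…y/ gap (V3→V4): /ptp/ splits as /pt/ + /p/ (/p/ is the longest suffix that is a licit onset).
Putting it together: poz.sotg.gupt.pyg.
Syllable 1 is /poz/: onset /p/, nucleus /o/, coda /z/.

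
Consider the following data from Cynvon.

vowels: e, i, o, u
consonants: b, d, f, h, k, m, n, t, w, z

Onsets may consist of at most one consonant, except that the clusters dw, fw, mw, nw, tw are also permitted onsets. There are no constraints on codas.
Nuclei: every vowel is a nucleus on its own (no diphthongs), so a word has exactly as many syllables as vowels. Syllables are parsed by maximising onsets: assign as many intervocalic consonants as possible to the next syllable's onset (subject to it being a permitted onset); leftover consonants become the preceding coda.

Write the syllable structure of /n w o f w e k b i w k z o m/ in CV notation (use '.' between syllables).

CCV.CCVC.CVCC.CVC

The vowels are o, e, i, o — 4 nuclei, so 4 syllables.
σ1/σ2 boundary: cluster /fw/ — /fw/ is itself a permitted onset, so the whole cluster goes right; preceding coda = ∅.
σ2/σ3 boundary: cluster /kb/ — the longest permitted-onset suffix is /b/; onset = /b/, preceding coda = /k/.
σ3/σ4 boundary: cluster /wkz/ — the longest permitted-onset suffix is /z/; onset = /z/, preceding coda = /wk/.
Syllabification: nwo.fwek.biwk.zom.
Mapping each syllable to C/V: /nwo/ → CCV, /fwek/ → CCVC, /biwk/ → CVCC, /zom/ → CVC.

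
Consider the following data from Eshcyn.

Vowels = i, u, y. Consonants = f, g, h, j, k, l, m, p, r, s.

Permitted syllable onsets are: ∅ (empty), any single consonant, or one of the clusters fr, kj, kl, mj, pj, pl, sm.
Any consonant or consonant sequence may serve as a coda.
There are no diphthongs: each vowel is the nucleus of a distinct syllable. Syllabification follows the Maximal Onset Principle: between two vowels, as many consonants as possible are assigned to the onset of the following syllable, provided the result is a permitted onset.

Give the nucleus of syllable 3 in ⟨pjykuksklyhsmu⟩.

Nuclei (vowels): y, u, y, u → 4 syllables.
The third nucleus (vowel 3 from the left) is /y/.

y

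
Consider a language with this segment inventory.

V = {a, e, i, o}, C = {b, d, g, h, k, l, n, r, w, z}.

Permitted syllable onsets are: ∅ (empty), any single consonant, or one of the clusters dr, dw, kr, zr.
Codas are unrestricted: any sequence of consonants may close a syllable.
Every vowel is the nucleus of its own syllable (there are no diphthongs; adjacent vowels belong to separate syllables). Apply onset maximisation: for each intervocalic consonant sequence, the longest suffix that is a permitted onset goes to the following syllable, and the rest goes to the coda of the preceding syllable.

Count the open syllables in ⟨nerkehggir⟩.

0

Nuclei (vowels): e, e, i → 3 syllables.
V1 /e/ – V2 /e/: /rk/ — longest licit onset from the right is /k/, leaving /r/ as coda.
V2 /e/ – V3 /i/: cluster /hgg/ — the longest permitted-onset suffix is /g/; onset = /g/, preceding coda = /hg/.
Result: ner.kehg.gir.
Classifying each syllable: /ner/ (closed), /kehg/ (closed), /gir/ (closed).
Open syllables: 0.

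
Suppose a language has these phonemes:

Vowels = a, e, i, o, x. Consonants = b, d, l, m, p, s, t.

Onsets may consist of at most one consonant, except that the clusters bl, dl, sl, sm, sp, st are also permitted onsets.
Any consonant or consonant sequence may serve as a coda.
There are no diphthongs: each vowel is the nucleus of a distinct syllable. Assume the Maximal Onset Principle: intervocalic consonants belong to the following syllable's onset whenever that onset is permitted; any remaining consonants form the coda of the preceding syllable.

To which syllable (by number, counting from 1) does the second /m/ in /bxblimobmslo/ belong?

Nuclei (vowels): x, i, o, o → 4 syllables.
σ1/σ2 boundary: cluster /bl/ — /bl/ is itself a permitted onset, so the whole cluster goes right; preceding coda = ∅.
σ2/σ3 boundary: /m/ is a single consonant, so it becomes the next onset.
σ3/σ4 boundary: /bmsl/ splits as /bm/ + /sl/ (/sl/ is the longest suffix that is a licit onset).
Result: bx.bli.mobm.slo.
The second /m/ is in the coda of syllable 3 (/mobm/).

3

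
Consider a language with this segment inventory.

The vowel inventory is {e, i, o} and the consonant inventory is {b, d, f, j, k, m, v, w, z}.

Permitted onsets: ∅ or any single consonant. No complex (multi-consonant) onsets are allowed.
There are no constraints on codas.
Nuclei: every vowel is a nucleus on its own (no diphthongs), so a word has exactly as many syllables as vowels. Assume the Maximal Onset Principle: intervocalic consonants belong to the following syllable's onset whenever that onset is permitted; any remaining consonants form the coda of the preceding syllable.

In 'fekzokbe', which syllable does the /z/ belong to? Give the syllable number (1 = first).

2

Nuclei (vowels): e, o, e → 3 syllables.
σ1/σ2 boundary: /kz/ splits as /k/ + /z/ (/z/ is the longest suffix that is a licit onset).
σ2/σ3 boundary: /kb/; trying suffixes from longest down, /b/ is the first permitted one, so coda /k/ | onset /b/.
Syllabification: fek.zok.be.
The /z/ is in the onset of syllable 2 (/zok/).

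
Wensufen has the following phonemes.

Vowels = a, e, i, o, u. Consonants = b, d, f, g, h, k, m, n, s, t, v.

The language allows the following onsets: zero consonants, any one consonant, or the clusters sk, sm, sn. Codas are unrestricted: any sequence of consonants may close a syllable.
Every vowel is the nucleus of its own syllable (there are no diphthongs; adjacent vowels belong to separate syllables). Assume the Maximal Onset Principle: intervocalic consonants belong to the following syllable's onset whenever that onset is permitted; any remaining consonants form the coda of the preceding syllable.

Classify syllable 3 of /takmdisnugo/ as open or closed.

open

Nuclei (vowels): a, i, u, o → 4 syllables.
σ1/σ2 boundary: cluster /kmd/ — the longest permitted-onset suffix is /d/; onset = /d/, preceding coda = /km/.
σ2/σ3 boundary: cluster /sn/ — /sn/ is itself a permitted onset, so the whole cluster goes right; preceding coda = ∅.
σ3/σ4 boundary: /g/ → onset of the next syllable (single consonants are always licit onsets).
So the parse is takm.di.snu.go.
Syllable 3 is /snu/; it ends in its nucleus with no coda, so it is open.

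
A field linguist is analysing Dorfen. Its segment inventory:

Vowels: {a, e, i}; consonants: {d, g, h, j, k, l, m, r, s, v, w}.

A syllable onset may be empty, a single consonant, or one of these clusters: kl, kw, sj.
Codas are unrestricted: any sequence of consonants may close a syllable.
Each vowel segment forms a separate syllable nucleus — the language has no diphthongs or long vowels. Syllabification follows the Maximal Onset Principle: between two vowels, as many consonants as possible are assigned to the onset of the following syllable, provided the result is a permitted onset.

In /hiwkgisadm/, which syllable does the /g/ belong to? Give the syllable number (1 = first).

2

Vowels present: i, i, a; each is a nucleus, giving 3 syllables.
/i…i/ gap (V1→V2): /wkg/ — longest licit onset from the right is /g/, leaving /wk/ as coda.
/i…a/ gap (V2→V3): /s/ → onset of the next syllable (single consonants are always licit onsets).
Syllabification: hiwk.gi.sadm.
The /g/ is in the onset of syllable 2 (/gi/).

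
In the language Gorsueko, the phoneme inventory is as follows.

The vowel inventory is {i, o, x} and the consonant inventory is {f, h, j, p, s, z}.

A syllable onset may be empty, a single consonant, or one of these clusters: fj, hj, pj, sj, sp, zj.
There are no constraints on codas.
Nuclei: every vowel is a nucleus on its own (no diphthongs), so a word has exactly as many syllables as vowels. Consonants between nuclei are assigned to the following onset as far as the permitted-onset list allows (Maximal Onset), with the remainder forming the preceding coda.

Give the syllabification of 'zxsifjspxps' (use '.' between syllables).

zx.sifj.spxps

Vowels present: x, i, x; each is a nucleus, giving 3 syllables.
σ1/σ2 boundary: /s/ → onset of the next syllable (single consonants are always licit onsets).
σ2/σ3 boundary: /fjsp/ splits as /fj/ + /sp/ (/sp/ is the longest suffix that is a licit onset).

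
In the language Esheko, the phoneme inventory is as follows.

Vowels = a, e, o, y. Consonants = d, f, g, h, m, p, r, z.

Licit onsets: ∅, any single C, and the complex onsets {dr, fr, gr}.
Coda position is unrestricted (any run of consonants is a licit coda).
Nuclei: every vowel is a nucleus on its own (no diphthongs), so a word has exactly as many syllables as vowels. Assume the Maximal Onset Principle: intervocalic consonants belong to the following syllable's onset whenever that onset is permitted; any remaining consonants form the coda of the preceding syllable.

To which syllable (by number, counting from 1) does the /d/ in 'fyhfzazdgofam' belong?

2

The vowels are y, a, o, a — 4 nuclei, so 4 syllables.
/y…a/ gap (V1→V2): /hfz/ splits as /hf/ + /z/ (/z/ is the longest suffix that is a licit onset).
/a…o/ gap (V2→V3): cluster /zdg/ — the longest permitted-onset suffix is /g/; onset = /g/, preceding coda = /zd/.
/o…a/ gap (V3→V4): /f/ → onset of the next syllable (single consonants are always licit onsets).
Result: fyhf.zazd.go.fam.
The /d/ is in the coda of syllable 2 (/zazd/).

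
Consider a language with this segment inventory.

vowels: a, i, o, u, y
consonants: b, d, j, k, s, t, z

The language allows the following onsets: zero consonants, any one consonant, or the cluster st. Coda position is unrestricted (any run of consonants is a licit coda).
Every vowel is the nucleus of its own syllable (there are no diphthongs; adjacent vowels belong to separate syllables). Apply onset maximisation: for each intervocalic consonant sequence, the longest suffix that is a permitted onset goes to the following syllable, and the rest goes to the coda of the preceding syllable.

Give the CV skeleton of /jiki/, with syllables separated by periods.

The vowels are i, i — 2 nuclei, so 2 syllables.
/i…i/ gap (V1→V2): just /k/ — single C goes to the following onset.
Syllabification: ji.ki.
Mapping each syllable to C/V: /ji/ → CV, /ki/ → CV.

CV.CV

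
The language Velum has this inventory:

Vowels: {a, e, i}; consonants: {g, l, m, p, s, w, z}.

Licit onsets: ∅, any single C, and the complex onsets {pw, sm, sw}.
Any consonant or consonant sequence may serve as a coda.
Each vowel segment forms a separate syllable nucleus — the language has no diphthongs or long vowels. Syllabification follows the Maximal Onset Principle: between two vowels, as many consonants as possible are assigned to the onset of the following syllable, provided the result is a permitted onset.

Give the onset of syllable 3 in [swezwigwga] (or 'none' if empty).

Nuclei (vowels): e, i, a → 3 syllables.
Between /e/ (V1) and /i/ (V2): /zw/; trying suffixes from longest down, /w/ is the first permitted one, so coda /z/ | onset /w/.
Between /i/ (V2) and /a/ (V3): /gwg/; trying suffixes from longest down, /g/ is the first permitted one, so coda /gw/ | onset /g/.
Putting it together: swez.wigw.ga.
Syllable 3 is /ga/: onset /g/, nucleus /a/, coda ∅.

g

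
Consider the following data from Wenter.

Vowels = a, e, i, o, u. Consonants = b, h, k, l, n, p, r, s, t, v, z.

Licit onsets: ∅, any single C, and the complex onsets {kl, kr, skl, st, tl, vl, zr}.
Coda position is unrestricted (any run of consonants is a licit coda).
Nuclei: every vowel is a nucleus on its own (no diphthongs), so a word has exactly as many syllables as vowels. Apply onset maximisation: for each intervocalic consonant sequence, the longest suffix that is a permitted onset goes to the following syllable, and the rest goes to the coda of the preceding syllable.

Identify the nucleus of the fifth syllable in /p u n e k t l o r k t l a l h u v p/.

Nuclei (vowels): u, e, o, a, u → 5 syllables.
The fifth nucleus (vowel 5 from the left) is /u/.

u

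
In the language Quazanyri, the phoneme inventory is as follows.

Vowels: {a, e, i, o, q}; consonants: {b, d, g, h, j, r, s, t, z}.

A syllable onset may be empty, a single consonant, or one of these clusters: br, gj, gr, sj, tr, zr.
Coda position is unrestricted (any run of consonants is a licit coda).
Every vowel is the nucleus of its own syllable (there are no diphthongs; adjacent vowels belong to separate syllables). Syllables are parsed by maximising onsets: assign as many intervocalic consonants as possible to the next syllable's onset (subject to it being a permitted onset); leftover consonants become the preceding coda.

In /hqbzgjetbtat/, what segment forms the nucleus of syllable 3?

a

The vowels are q, e, a — 3 nuclei, so 3 syllables.
The third nucleus (vowel 3 from the left) is /a/.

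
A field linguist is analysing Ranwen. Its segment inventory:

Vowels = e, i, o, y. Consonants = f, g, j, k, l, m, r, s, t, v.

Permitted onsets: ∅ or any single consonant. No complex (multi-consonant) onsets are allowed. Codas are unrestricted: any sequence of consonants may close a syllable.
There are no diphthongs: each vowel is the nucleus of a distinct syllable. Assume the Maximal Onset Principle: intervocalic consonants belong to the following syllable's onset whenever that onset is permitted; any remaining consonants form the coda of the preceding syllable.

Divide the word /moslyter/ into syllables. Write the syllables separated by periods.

mos.ly.ter

Nuclei (vowels): o, y, e → 3 syllables.
/o…y/ gap (V1→V2): /sl/ splits as /s/ + /l/ (/l/ is the longest suffix that is a licit onset).
/y…e/ gap (V2→V3): just /t/ — single C goes to the following onset.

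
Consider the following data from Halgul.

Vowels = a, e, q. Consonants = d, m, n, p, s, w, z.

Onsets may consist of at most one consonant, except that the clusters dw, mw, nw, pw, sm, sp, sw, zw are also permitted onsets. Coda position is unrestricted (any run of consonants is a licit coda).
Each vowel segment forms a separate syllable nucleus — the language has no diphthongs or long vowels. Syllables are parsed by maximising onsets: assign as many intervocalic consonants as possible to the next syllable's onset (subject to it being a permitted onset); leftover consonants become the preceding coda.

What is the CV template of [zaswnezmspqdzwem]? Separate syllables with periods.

Nuclei (vowels): a, e, q, e → 4 syllables.
/a…e/ gap (V1→V2): /swn/ — longest licit onset from the right is /n/, leaving /sw/ as coda.
/e…q/ gap (V2→V3): cluster /zmsp/ — the longest permitted-onset suffix is /sp/; onset = /sp/, preceding coda = /zm/.
/q…e/ gap (V3→V4): /dzw/; trying suffixes from longest down, /zw/ is the first permitted one, so coda /d/ | onset /zw/.
So the parse is zasw.nezm.spqd.zwem.
Mapping each syllable to C/V: /zasw/ → CVCC, /nezm/ → CVCC, /spqd/ → CCVC, /zwem/ → CCVC.

CVCC.CVCC.CCVC.CCVC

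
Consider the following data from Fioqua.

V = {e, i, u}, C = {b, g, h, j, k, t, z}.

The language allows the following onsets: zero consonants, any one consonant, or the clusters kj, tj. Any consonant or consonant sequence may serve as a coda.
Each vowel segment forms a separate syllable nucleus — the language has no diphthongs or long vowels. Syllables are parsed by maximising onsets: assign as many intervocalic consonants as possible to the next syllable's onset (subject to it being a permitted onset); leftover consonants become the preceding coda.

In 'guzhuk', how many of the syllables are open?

The vowels are u, u — 2 nuclei, so 2 syllables.
σ1/σ2 boundary: /zh/ splits as /z/ + /h/ (/h/ is the longest suffix that is a licit onset).
Putting it together: guz.huk.
Classifying each syllable: /guz/ (closed), /huk/ (closed).
Open syllables: 0.

0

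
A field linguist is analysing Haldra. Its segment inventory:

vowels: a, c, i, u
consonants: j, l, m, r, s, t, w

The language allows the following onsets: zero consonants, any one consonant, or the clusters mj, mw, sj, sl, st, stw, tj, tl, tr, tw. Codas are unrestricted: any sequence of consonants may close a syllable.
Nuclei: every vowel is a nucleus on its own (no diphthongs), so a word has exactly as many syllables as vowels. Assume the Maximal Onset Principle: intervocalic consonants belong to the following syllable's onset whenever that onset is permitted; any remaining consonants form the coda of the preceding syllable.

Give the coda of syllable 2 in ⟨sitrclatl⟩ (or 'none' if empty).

Vowels present: i, c, a; each is a nucleus, giving 3 syllables.
V1 /i/ – V2 /c/: /tr/ is a licit onset in full, so it all attaches to the next syllable.
V2 /c/ – V3 /a/: /l/ is a single consonant, so it becomes the next onset.
So the parse is si.trc.latl.
Syllable 2 is /trc/: onset /tr/, nucleus /c/, coda ∅.

none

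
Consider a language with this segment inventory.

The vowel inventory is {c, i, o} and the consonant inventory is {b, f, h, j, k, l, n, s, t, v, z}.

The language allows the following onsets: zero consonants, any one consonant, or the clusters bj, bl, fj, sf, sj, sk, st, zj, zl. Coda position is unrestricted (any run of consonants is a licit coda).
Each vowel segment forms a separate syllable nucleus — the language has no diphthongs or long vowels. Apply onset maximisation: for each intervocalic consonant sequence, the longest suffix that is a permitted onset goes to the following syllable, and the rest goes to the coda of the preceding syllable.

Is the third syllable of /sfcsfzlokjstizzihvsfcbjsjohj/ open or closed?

closed

Vowels present: c, o, i, i, c, o; each is a nucleus, giving 6 syllables.
σ1/σ2 boundary: /sfzl/ — longest licit onset from the right is /zl/, leaving /sf/ as coda.
σ2/σ3 boundary: /kjst/ splits as /kj/ + /st/ (/st/ is the longest suffix that is a licit onset).
σ3/σ4 boundary: cluster /zz/ — the longest permitted-onset suffix is /z/; onset = /z/, preceding coda = /z/.
σ4/σ5 boundary: /hvsf/ splits as /hv/ + /sf/ (/sf/ is the longest suffix that is a licit onset).
σ5/σ6 boundary: /bjsj/; trying suffixes from longest down, /sj/ is the first permitted one, so coda /bj/ | onset /sj/.
Result: sfcsf.zlokj.stiz.zihv.sfcbj.sjohj.
Syllable 3 is /stiz/ with coda /z/, so it is closed.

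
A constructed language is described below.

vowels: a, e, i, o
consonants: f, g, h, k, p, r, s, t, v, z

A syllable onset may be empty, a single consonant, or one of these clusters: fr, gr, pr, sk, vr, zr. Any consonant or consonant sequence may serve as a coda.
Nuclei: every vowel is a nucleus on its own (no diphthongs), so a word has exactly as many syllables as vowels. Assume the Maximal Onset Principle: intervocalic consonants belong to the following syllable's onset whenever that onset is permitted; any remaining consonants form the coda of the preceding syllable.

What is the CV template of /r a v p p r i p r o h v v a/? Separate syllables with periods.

CVCC.CCV.CCVCC.CV

Nuclei (vowels): a, i, o, a → 4 syllables.
σ1/σ2 boundary: /vppr/; trying suffixes from longest down, /pr/ is the first permitted one, so coda /vp/ | onset /pr/.
σ2/σ3 boundary: cluster /pr/ — /pr/ is itself a permitted onset, so the whole cluster goes right; preceding coda = ∅.
σ3/σ4 boundary: /hvv/ — longest licit onset from the right is /v/, leaving /hv/ as coda.
So the parse is ravp.pri.prohv.va.
Mapping each syllable to C/V: /ravp/ → CVCC, /pri/ → CCV, /prohv/ → CCVCC, /va/ → CV.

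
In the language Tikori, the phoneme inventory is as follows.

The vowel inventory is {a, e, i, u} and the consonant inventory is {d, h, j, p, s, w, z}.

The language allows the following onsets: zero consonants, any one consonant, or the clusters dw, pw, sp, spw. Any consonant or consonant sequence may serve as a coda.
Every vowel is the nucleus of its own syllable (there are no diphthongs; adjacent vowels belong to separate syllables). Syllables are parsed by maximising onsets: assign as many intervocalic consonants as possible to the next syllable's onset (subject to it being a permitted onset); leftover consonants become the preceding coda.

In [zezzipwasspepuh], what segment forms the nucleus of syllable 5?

Nuclei (vowels): e, i, a, e, u → 5 syllables.
The fifth nucleus (vowel 5 from the left) is /u/.

u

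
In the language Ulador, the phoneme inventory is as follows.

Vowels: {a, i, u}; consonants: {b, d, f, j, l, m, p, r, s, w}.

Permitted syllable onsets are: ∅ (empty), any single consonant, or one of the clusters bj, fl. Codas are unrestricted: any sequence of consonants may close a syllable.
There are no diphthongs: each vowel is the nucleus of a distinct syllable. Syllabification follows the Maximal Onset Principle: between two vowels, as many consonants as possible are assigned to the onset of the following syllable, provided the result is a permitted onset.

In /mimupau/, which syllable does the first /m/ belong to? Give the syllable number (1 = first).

1

Vowels present: i, u, a, u; each is a nucleus, giving 4 syllables.
V1 /i/ – V2 /u/: /m/ is a single consonant, so it becomes the next onset.
V2 /u/ – V3 /a/: just /p/ — single C goes to the following onset.
V3 /a/ – V4 /u/: hiatus — the boundary sits between the two vowels.
Putting it together: mi.mu.pa.u.
The first /m/ is in the onset of syllable 1 (/mi/).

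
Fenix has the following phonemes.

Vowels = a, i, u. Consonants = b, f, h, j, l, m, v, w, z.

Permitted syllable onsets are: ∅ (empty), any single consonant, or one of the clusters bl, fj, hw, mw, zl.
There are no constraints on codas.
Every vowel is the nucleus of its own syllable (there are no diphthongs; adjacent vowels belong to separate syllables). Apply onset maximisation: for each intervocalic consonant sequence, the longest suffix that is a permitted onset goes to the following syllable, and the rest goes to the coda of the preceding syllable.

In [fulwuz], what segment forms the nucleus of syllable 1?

u

Vowels present: u, u; each is a nucleus, giving 2 syllables.
The first nucleus (vowel 1 from the left) is /u/.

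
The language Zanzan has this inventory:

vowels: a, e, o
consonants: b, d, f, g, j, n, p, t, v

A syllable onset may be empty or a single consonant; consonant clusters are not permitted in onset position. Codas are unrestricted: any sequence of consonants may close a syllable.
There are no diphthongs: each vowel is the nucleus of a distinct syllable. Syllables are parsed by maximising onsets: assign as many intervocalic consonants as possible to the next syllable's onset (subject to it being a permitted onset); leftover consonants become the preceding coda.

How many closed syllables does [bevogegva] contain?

1

Vowels present: e, o, e, a; each is a nucleus, giving 4 syllables.
/e…o/ gap (V1→V2): /v/ is a single consonant, so it becomes the next onset.
/o…e/ gap (V2→V3): just /g/ — single C goes to the following onset.
/e…a/ gap (V3→V4): cluster /gv/ — the longest permitted-onset suffix is /v/; onset = /v/, preceding coda = /g/.
Result: be.vo.geg.va.
Classifying each syllable: /be/ (open), /vo/ (open), /geg/ (closed), /va/ (open).
Closed syllables: 1.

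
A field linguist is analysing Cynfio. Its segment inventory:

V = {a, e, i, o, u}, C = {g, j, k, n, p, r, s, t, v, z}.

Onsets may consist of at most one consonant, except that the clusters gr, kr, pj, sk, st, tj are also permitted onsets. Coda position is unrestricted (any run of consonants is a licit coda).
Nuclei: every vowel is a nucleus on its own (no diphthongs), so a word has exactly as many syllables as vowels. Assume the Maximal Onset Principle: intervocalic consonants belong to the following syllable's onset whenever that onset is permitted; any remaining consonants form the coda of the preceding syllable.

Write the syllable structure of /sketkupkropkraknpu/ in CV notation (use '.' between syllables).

Vowels present: e, u, o, a, u; each is a nucleus, giving 5 syllables.
σ1/σ2 boundary: cluster /tk/ — the longest permitted-onset suffix is /k/; onset = /k/, preceding coda = /t/.
σ2/σ3 boundary: cluster /pkr/ — the longest permitted-onset suffix is /kr/; onset = /kr/, preceding coda = /p/.
σ3/σ4 boundary: /pkr/ — longest licit onset from the right is /kr/, leaving /p/ as coda.
σ4/σ5 boundary: /knp/ splits as /kn/ + /p/ (/p/ is the longest suffix that is a licit onset).
Putting it together: sket.kup.krop.krakn.pu.
Mapping each syllable to C/V: /sket/ → CCVC, /kup/ → CVC, /krop/ → CCVC, /krakn/ → CCVCC, /pu/ → CV.

CCVC.CVC.CCVC.CCVCC.CV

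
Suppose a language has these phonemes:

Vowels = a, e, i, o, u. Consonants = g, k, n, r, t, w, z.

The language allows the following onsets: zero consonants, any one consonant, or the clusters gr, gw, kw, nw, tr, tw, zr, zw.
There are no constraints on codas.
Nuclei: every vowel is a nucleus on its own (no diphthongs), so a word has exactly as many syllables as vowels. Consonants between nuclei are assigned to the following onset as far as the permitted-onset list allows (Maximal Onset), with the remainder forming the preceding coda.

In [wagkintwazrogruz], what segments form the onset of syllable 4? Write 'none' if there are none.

The vowels are a, i, a, o, u — 5 nuclei, so 5 syllables.
Between /a/ (V1) and /i/ (V2): /gk/ splits as /g/ + /k/ (/k/ is the longest suffix that is a licit onset).
Between /i/ (V2) and /a/ (V3): /ntw/ splits as /n/ + /tw/ (/tw/ is the longest suffix that is a licit onset).
Between /a/ (V3) and /o/ (V4): /zr/ — entire cluster is a permitted onset → onset /zr/, coda ∅.
Between /o/ (V4) and /u/ (V5): /gr/ is a licit onset in full, so it all attaches to the next syllable.
Result: wag.kin.twa.zro.gruz.
Syllable 4 is /zro/: onset /zr/, nucleus /o/, coda ∅.

zr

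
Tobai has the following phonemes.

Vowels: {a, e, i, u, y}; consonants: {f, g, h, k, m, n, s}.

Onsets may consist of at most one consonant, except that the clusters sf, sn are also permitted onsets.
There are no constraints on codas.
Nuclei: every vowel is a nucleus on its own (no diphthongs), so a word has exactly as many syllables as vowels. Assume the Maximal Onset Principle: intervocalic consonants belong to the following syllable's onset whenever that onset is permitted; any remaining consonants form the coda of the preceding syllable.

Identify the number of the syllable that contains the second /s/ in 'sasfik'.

The vowels are a, i — 2 nuclei, so 2 syllables.
Between /a/ (V1) and /i/ (V2): cluster /sf/ — /sf/ is itself a permitted onset, so the whole cluster goes right; preceding coda = ∅.
Putting it together: sa.sfik.
The second /s/ is in the onset of syllable 2 (/sfik/).

2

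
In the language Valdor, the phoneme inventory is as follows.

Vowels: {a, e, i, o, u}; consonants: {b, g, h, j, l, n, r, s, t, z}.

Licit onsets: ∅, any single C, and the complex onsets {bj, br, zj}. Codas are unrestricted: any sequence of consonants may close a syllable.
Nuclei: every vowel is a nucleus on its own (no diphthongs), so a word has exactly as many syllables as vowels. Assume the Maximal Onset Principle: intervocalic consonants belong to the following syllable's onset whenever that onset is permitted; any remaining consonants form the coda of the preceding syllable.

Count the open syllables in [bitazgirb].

1

Nuclei (vowels): i, a, i → 3 syllables.
Between /i/ (V1) and /a/ (V2): /t/ → onset of the next syllable (single consonants are always licit onsets).
Between /a/ (V2) and /i/ (V3): /zg/; trying suffixes from longest down, /g/ is the first permitted one, so coda /z/ | onset /g/.
Putting it together: bi.taz.girb.
Classifying each syllable: /bi/ (open), /taz/ (closed), /girb/ (closed).
Open syllables: 1.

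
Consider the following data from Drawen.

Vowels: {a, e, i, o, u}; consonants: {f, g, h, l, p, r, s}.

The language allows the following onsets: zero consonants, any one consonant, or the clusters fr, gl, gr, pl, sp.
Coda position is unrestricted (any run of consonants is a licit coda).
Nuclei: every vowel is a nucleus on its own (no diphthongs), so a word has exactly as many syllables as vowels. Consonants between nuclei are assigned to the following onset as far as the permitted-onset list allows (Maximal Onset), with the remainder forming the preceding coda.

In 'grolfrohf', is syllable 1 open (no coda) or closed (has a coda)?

Vowels present: o, o; each is a nucleus, giving 2 syllables.
V1 /o/ – V2 /o/: /lfr/; trying suffixes from longest down, /fr/ is the first permitted one, so coda /l/ | onset /fr/.
So the parse is grol.frohf.
Syllable 1 is /grol/ with coda /l/, so it is closed.

closed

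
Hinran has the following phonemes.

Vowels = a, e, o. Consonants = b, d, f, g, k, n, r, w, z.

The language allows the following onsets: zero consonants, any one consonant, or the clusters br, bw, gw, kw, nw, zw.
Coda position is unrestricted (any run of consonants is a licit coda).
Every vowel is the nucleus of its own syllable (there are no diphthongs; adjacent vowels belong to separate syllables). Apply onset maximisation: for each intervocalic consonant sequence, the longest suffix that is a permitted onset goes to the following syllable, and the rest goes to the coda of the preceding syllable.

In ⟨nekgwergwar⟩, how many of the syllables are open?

The vowels are e, e, a — 3 nuclei, so 3 syllables.
Between /e/ (V1) and /e/ (V2): /kgw/ — longest licit onset from the right is /gw/, leaving /k/ as coda.
Between /e/ (V2) and /a/ (V3): /rgw/; trying suffixes from longest down, /gw/ is the first permitted one, so coda /r/ | onset /gw/.
So the parse is nek.gwer.gwar.
Classifying each syllable: /nek/ (closed), /gwer/ (closed), /gwar/ (closed).
Open syllables: 0.

0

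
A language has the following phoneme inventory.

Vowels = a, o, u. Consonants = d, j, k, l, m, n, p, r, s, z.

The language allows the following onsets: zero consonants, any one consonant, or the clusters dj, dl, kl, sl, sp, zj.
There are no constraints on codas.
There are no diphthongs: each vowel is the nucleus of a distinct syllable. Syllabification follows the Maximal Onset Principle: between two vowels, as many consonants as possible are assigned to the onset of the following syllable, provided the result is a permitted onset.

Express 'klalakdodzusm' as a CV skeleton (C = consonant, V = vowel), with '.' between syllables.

CCV.CVC.CVC.CVCC

Nuclei (vowels): a, a, o, u → 4 syllables.
V1 /a/ – V2 /a/: /l/ is a single consonant, so it becomes the next onset.
V2 /a/ – V3 /o/: /kd/ splits as /k/ + /d/ (/d/ is the longest suffix that is a licit onset).
V3 /o/ – V4 /u/: /dz/ — longest licit onset from the right is /z/, leaving /d/ as coda.
Putting it together: kla.lak.dod.zusm.
Mapping each syllable to C/V: /kla/ → CCV, /lak/ → CVC, /dod/ → CVC, /zusm/ → CVCC.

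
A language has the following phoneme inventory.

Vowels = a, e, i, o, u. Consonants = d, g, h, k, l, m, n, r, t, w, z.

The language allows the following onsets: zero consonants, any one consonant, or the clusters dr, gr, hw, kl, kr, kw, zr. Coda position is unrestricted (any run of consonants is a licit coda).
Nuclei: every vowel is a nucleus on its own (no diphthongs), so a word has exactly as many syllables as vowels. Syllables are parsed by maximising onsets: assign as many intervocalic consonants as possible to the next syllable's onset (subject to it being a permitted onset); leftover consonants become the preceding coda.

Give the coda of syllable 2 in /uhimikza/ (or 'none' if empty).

Vowels present: u, i, i, a; each is a nucleus, giving 4 syllables.
σ1/σ2 boundary: /h/ is a single consonant, so it becomes the next onset.
σ2/σ3 boundary: just /m/ — single C goes to the following onset.
σ3/σ4 boundary: /kz/ — longest licit onset from the right is /z/, leaving /k/ as coda.
Syllabification: u.hi.mik.za.
Syllable 2 is /hi/: onset /h/, nucleus /i/, coda ∅.

none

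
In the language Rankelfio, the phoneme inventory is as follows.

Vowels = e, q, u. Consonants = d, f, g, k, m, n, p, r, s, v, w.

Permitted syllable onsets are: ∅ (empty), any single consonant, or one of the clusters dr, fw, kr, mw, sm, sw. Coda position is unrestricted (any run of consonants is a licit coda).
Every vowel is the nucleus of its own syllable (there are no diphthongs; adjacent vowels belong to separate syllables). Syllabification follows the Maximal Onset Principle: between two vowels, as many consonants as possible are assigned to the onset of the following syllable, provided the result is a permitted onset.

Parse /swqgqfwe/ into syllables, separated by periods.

The vowels are q, q, e — 3 nuclei, so 3 syllables.
V1 /q/ – V2 /q/: /g/ → onset of the next syllable (single consonants are always licit onsets).
V2 /q/ – V3 /e/: /fw/ is a licit onset in full, so it all attaches to the next syllable.

swq.gq.fwe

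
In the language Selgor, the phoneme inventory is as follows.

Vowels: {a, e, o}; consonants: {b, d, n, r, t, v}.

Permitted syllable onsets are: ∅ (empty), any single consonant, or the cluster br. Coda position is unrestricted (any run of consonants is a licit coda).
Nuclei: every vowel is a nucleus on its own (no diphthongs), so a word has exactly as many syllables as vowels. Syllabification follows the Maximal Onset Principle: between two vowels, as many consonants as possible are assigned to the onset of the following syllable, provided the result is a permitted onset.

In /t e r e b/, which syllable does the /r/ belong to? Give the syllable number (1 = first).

2

The vowels are e, e — 2 nuclei, so 2 syllables.
/e…e/ gap (V1→V2): /r/ → onset of the next syllable (single consonants are always licit onsets).
So the parse is te.reb.
The /r/ is in the onset of syllable 2 (/reb/).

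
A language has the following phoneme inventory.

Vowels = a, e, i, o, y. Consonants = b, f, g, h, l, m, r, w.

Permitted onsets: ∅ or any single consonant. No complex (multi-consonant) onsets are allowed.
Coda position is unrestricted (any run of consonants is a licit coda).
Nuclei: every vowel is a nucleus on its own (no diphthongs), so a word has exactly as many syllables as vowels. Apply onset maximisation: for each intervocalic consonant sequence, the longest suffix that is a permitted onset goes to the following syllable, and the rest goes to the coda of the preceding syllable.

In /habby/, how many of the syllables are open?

1

Nuclei (vowels): a, y → 2 syllables.
σ1/σ2 boundary: /bb/; trying suffixes from longest down, /b/ is the first permitted one, so coda /b/ | onset /b/.
So the parse is hab.by.
Classifying each syllable: /hab/ (closed), /by/ (open).
Open syllables: 1.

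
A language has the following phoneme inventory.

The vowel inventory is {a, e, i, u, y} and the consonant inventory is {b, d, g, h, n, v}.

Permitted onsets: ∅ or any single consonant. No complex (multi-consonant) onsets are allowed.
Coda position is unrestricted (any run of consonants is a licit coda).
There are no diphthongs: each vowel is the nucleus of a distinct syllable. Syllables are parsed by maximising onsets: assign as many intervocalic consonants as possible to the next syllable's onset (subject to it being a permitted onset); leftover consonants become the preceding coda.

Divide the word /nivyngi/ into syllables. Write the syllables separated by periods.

ni.vyn.gi

Nuclei (vowels): i, y, i → 3 syllables.
V1 /i/ – V2 /y/: /v/ → onset of the next syllable (single consonants are always licit onsets).
V2 /y/ – V3 /i/: /ng/ — longest licit onset from the right is /g/, leaving /n/ as coda.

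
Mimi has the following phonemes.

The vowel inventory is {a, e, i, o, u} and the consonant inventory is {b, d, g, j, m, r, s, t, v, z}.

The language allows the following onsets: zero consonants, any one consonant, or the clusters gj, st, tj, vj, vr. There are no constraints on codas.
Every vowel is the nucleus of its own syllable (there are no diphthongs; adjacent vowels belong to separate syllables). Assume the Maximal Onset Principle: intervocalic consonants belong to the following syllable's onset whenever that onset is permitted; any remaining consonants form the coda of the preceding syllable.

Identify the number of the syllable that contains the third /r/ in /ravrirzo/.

2

The vowels are a, i, o — 3 nuclei, so 3 syllables.
Between /a/ (V1) and /i/ (V2): /vr/ — entire cluster is a permitted onset → onset /vr/, coda ∅.
Between /i/ (V2) and /o/ (V3): cluster /rz/ — the longest permitted-onset suffix is /z/; onset = /z/, preceding coda = /r/.
Result: ra.vrir.zo.
The third /r/ is in the coda of syllable 2 (/vrir/).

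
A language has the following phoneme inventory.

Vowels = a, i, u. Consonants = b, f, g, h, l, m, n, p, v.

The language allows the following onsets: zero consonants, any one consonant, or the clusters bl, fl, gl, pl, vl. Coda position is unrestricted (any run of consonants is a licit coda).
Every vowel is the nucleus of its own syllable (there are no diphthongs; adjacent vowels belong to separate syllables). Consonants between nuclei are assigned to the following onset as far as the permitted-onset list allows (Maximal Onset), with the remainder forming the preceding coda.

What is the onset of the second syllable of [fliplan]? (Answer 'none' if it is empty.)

Nuclei (vowels): i, a → 2 syllables.
/i…a/ gap (V1→V2): /pl/ is a licit onset in full, so it all attaches to the next syllable.
Result: fli.plan.
Syllable 2 is /plan/: onset /pl/, nucleus /a/, coda /n/.

pl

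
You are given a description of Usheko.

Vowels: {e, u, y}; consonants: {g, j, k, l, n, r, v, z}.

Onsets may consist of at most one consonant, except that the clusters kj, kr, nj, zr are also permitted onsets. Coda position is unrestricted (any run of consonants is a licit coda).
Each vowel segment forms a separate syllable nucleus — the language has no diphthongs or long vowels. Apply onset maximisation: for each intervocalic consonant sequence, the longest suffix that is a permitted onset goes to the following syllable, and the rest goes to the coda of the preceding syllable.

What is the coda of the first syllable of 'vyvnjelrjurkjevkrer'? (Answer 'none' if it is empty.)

Nuclei (vowels): y, e, u, e, e → 5 syllables.
σ1/σ2 boundary: /vnj/ — longest licit onset from the right is /nj/, leaving /v/ as coda.
σ2/σ3 boundary: /lrj/; trying suffixes from longest down, /j/ is the first permitted one, so coda /lr/ | onset /j/.
σ3/σ4 boundary: /rkj/ — longest licit onset from the right is /kj/, leaving /r/ as coda.
σ4/σ5 boundary: /vkr/ — longest licit onset from the right is /kr/, leaving /v/ as coda.
Result: vyv.njelr.jur.kjev.krer.
Syllable 1 is /vyv/: onset /v/, nucleus /y/, coda /v/.

v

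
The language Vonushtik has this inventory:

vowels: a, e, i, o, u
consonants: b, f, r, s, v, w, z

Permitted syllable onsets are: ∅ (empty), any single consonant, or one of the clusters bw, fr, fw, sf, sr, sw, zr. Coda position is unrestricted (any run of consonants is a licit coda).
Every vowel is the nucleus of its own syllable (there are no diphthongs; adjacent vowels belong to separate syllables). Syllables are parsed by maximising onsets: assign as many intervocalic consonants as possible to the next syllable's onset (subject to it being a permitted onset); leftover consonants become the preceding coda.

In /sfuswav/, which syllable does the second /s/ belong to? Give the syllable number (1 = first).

The vowels are u, a — 2 nuclei, so 2 syllables.
Between /u/ (V1) and /a/ (V2): /sw/ is a licit onset in full, so it all attaches to the next syllable.
Putting it together: sfu.swav.
The second /s/ is in the onset of syllable 2 (/swav/).

2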